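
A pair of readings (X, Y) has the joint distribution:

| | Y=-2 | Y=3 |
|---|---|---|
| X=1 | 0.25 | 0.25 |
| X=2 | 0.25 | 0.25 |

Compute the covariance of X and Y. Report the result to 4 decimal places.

0.0000

E[X] = 1.5,  E[Y] = 0.5
E[XY] = 0.75
Cov(X,Y) = E[XY] − E[X]E[Y] = 0.75 − (1.5)(0.5) = 0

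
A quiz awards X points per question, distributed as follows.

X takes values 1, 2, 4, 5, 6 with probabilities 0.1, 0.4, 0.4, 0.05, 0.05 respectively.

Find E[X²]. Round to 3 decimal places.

E[X²] = (1)²(0.1) + (2)²(0.4) + (4)²(0.4) + (5)²(0.05) + (6)²(0.05) = 11.15

11.150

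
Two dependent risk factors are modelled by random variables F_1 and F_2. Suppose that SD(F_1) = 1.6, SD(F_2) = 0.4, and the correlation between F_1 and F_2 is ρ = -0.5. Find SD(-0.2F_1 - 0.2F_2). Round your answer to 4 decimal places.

0.2884

V(F_1) = (1.6)² = 2.56;  V(F_2) = (0.4)² = 0.16
Cov(F_1,F_2) = ρ·SD(F_1)·SD(F_2) = -0.5·1.6·0.4 = -0.32
V(-0.2F_1 - 0.2F_2) = (-0.2)²·V(F_1) + (-0.2)²·V(F_2) + 2·(-0.2)·(-0.2)·Cov(F_1,F_2)
= 0.04·2.56 + 0.04·0.16 + 0.08·-0.32 = 0.0832
SD(-0.2F_1 - 0.2F_2) = √0.0832 ≈ 0.2884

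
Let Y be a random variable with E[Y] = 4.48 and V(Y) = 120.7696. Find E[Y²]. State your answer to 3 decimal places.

E[Y²] = V(Y) + (E[Y])² = 120.7696 + (4.48)² = 140.84

140.840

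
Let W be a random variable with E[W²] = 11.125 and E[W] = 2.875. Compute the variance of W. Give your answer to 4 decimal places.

2.8594

Var(W) = 11.125 − (2.875)² = 2.859375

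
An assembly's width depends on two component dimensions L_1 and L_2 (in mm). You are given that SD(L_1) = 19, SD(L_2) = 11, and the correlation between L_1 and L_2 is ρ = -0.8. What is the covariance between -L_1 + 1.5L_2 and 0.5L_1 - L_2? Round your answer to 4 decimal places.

-654.6000

Var(L_1) = (19)² = 361;  Var(L_2) = (11)² = 121
Cov(L_1,L_2) = ρ·SD(L_1)·SD(L_2) = -0.8·19·11 = -167.2
Cov(-L_1 + 1.5L_2, 0.5L_1 - L_2) = (-1)(0.5)Var(L_1) + (1.5)(-1)Var(L_2) + [(-1)(-1) + (1.5)(0.5)]Cov(L_1,L_2)
= -0.5·361 + -1.5·121 + 1.75·-167.2 = -654.6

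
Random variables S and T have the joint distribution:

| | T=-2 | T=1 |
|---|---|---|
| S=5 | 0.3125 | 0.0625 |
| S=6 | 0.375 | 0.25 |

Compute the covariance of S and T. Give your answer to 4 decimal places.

E[S] = 5.625,  E[T] = -1.0625
E[ST] = -5.8125
Cov(S,T) = E[ST] − E[S]E[T] = -5.8125 − (5.625)(-1.0625) = 0.1640625

0.1641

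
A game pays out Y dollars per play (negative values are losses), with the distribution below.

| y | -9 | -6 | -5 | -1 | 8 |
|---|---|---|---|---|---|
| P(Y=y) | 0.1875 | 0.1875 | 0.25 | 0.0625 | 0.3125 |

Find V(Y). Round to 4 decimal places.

45.6094

E[Y] = (-9)(0.1875) + (-6)(0.1875) + (-5)(0.25) + (-1)(0.0625) + (8)(0.3125) = -1.625
E[Y²] = (-9)²(0.1875) + (-6)²(0.1875) + (-5)²(0.25) + (-1)²(0.0625) + (8)²(0.3125) = 48.25
V(Y) = E[Y²] − (E[Y])² = 48.25 − (-1.625)² = 45.609375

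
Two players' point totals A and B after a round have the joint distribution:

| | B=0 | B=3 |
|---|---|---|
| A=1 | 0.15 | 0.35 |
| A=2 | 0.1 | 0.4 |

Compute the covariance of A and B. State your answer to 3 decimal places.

0.075

E[A] = 1.5,  E[B] = 2.25
E[AB] = 3.45
cov(A,B) = E[AB] − E[A]E[B] = 3.45 − (1.5)(2.25) = 0.075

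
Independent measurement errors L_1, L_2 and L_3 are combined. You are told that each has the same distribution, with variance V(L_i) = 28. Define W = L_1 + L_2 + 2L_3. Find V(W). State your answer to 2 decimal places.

By independence, V(W) = (1)²V(L_1) + (1)²V(L_2) + (2)²V(L_3)
= (1)²·28 + (1)²·28 + (2)²·28 = 168

168.00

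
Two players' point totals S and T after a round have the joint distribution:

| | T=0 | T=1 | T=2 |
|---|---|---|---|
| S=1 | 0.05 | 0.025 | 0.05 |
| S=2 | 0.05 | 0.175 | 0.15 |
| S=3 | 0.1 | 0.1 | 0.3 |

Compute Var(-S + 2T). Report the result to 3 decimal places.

E[S] = 2.375,  E[T] = 1.3,  E[ST] = 3.175
Var(S) = 6.125 − (2.375)² = 0.484375;  Var(T) = 2.3 − (1.3)² = 0.61
Cov(S,T) = 3.175 − (2.375)(1.3) = 0.0875
Var(-S + 2T) = (-1)²·0.484375 + (2)²·0.61 + 2·(-1)·(2)·0.0875 = 2.574375

2.574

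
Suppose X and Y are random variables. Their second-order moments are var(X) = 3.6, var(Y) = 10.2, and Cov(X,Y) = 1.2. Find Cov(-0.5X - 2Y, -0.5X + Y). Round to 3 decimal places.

-18.900

Cov(-0.5X - 2Y, -0.5X + Y) = (-0.5)(-0.5)var(X) + (-2)(1)var(Y) + [(-0.5)(1) + (-2)(-0.5)]Cov(X,Y)
= 0.25·3.6 + -2·10.2 + 0.5·1.2 = -18.9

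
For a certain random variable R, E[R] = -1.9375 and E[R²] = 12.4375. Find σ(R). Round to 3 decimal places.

2.947

Var(R) = 12.4375 − (-1.9375)² = 8.68359375
σ(R) = √8.68359375 ≈ 2.947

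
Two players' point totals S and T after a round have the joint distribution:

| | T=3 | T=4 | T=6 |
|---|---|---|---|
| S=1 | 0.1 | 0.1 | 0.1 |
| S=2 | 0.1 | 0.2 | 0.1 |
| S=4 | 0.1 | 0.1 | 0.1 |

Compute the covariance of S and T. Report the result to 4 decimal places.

0.0100

E[S] = 2.3,  E[T] = 4.3
E[ST] = 9.9
Cov(S,T) = E[ST] − E[S]E[T] = 9.9 − (2.3)(4.3) = 0.01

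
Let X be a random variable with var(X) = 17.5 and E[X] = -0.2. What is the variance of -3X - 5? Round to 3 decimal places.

157.500

var(-3X - 5) = (-3)²·var(X) = 9·17.5 = 157.5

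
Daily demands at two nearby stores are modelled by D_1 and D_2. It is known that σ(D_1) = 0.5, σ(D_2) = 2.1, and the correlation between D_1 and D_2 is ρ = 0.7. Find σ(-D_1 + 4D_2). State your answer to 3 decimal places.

V(D_1) = (0.5)² = 0.25;  V(D_2) = (2.1)² = 4.41
cov(D_1,D_2) = ρ·σ(D_1)·σ(D_2) = 0.7·0.5·2.1 = 0.735
V(-D_1 + 4D_2) = (-1)²·V(D_1) + (4)²·V(D_2) + 2·(-1)·(4)·cov(D_1,D_2)
= 1·0.25 + 16·4.41 + -8·0.735 = 64.93
σ(-D_1 + 4D_2) = √64.93 ≈ 8.058

8.058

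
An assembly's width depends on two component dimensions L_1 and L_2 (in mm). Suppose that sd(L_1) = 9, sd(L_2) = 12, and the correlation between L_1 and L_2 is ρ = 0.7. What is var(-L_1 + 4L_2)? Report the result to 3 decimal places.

var(L_1) = (9)² = 81;  var(L_2) = (12)² = 144
Cov(L_1,L_2) = ρ·sd(L_1)·sd(L_2) = 0.7·9·12 = 75.6
var(-L_1 + 4L_2) = (-1)²·var(L_1) + (4)²·var(L_2) + 2·(-1)·(4)·Cov(L_1,L_2)
= 1·81 + 16·144 + -8·75.6 = 1780.2

1780.200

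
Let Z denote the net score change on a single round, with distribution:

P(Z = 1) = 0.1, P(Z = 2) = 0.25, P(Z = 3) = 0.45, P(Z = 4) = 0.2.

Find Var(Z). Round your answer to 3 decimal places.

E[Z] = (1)(0.1) + (2)(0.25) + (3)(0.45) + (4)(0.2) = 2.75
E[Z²] = (1)²(0.1) + (2)²(0.25) + (3)²(0.45) + (4)²(0.2) = 8.35
Var(Z) = E[Z²] − (E[Z])² = 8.35 − (2.75)² = 0.7875

0.788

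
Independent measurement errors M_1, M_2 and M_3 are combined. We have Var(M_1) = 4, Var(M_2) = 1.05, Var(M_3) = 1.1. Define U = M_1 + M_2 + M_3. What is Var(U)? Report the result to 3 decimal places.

By independence, Var(U) = (1)²Var(M_1) + (1)²Var(M_2) + (1)²Var(M_3)
= (1)²·4 + (1)²·1.05 + (1)²·1.1 = 6.15

6.150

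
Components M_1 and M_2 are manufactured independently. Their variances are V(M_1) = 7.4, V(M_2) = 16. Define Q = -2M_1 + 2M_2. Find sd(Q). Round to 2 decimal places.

9.67

By independence, V(Q) = (-2)²V(M_1) + (2)²V(M_2)
= (-2)²·7.4 + (2)²·16 = 93.6
sd(Q) = √93.6 ≈ 9.67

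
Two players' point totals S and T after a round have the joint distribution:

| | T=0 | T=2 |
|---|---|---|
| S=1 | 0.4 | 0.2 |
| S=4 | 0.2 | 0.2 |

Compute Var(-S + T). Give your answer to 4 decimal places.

E[S] = 2.2,  E[T] = 0.8,  E[ST] = 2
Var(S) = 7 − (2.2)² = 2.16;  Var(T) = 1.6 − (0.8)² = 0.96
Cov(S,T) = 2 − (2.2)(0.8) = 0.24
Var(-S + T) = (-1)²·2.16 + (1)²·0.96 + 2·(-1)·(1)·0.24 = 2.64

2.6400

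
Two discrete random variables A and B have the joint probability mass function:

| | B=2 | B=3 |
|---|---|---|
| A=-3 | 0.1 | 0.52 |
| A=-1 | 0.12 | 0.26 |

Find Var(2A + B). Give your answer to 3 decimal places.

E[A] = -2.24,  E[B] = 2.78,  E[AB] = -6.3
Var(A) = 5.96 − (-2.24)² = 0.9424;  Var(B) = 7.9 − (2.78)² = 0.1716
Cov(A,B) = -6.3 − (-2.24)(2.78) = -0.0728
Var(2A + B) = (2)²·0.9424 + (1)²·0.1716 + 2·(2)·(1)·-0.0728 = 3.65

3.650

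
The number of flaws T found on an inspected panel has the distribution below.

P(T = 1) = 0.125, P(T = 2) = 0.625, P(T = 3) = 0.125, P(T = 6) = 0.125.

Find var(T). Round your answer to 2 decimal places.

E[T] = (1)(0.125) + (2)(0.625) + (3)(0.125) + (6)(0.125) = 2.5
E[T²] = (1)²(0.125) + (2)²(0.625) + (3)²(0.125) + (6)²(0.125) = 8.25
var(T) = E[T²] − (E[T])² = 8.25 − (2.5)² = 2

2.00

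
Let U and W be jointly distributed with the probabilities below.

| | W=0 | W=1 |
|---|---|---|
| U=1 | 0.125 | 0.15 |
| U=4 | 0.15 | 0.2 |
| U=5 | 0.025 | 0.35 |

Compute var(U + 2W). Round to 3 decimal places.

E[U] = 3.55,  E[W] = 0.7,  E[UW] = 2.7
var(U) = 15.25 − (3.55)² = 2.6475;  var(W) = 0.7 − (0.7)² = 0.21
Cov(U,W) = 2.7 − (3.55)(0.7) = 0.215
var(U + 2W) = (1)²·2.6475 + (2)²·0.21 + 2·(1)·(2)·0.215 = 4.3475

4.348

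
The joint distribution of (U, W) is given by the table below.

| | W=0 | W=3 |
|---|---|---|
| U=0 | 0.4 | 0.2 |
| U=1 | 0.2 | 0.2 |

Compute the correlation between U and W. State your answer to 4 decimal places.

0.1667

E[U] = 0.4,  E[W] = 1.2
E[UW] = 0.6
Cov(U,W) = E[UW] − E[U]E[W] = 0.6 − (0.4)(1.2) = 0.12
V(U) = 0.24,  V(W) = 2.16
ρ = 0.12 / √(0.24·2.16) ≈ 0.1667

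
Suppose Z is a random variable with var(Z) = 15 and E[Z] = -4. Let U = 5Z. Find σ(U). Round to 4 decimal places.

var(5Z) = (5)²·15 = 375
σ(U) = √375 ≈ 19.3649

19.3649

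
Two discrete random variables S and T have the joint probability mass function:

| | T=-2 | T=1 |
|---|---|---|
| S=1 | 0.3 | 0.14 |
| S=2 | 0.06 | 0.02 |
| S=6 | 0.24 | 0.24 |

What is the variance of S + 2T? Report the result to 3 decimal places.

E[S] = 3.48,  E[T] = -0.8,  E[ST] = -2.1
Var(S) = 18.04 − (3.48)² = 5.9296;  Var(T) = 2.8 − (-0.8)² = 2.16
cov(S,T) = -2.1 − (3.48)(-0.8) = 0.684
Var(S + 2T) = (1)²·5.9296 + (2)²·2.16 + 2·(1)·(2)·0.684 = 17.3056

17.306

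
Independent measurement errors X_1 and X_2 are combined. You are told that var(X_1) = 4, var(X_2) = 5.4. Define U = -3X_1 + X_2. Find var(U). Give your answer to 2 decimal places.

41.40

By independence, var(U) = (-3)²var(X_1) + (1)²var(X_2)
= (-3)²·4 + (1)²·5.4 = 41.4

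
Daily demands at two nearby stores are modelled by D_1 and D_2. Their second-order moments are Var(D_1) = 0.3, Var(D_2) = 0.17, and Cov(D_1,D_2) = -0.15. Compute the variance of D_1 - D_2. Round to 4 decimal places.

Var(D_1 - D_2) = (1)²·Var(D_1) + (-1)²·Var(D_2) + 2·(1)·(-1)·Cov(D_1,D_2)
= 1·0.3 + 1·0.17 + -2·-0.15 = 0.77

0.7700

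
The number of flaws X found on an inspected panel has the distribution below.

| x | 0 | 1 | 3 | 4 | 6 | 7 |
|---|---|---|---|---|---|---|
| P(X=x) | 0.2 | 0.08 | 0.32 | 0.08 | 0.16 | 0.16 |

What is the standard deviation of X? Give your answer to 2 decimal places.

E[X] = (0)(0.2) + (1)(0.08) + (3)(0.32) + (4)(0.08) + (6)(0.16) + (7)(0.16) = 3.44
E[X²] = (0)²(0.2) + (1)²(0.08) + (3)²(0.32) + (4)²(0.08) + (6)²(0.16) + (7)²(0.16) = 17.84
Var(X) = E[X²] − (E[X])² = 17.84 − (3.44)² = 6.0064
sd(X) = √6.0064 ≈ 2.45

2.45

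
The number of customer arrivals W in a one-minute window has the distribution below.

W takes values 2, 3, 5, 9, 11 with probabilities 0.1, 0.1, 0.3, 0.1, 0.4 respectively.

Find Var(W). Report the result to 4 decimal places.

E[W] = (2)(0.1) + (3)(0.1) + (5)(0.3) + (9)(0.1) + (11)(0.4) = 7.3
E[W²] = (2)²(0.1) + (3)²(0.1) + (5)²(0.3) + (9)²(0.1) + (11)²(0.4) = 65.3
Var(W) = E[W²] − (E[W])² = 65.3 − (7.3)² = 12.01

12.0100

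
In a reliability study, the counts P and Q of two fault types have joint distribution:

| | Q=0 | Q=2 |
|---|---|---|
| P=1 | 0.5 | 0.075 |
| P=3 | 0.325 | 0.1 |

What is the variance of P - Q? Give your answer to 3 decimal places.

E[P] = 1.85,  E[Q] = 0.35,  E[PQ] = 0.75
var(P) = 4.4 − (1.85)² = 0.9775;  var(Q) = 0.7 − (0.35)² = 0.5775
Cov(P,Q) = 0.75 − (1.85)(0.35) = 0.1025
var(P - Q) = (1)²·0.9775 + (-1)²·0.5775 + 2·(1)·(-1)·0.1025 = 1.35

1.350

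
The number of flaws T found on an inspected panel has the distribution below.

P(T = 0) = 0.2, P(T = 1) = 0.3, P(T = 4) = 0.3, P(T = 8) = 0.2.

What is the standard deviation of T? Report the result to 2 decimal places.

2.88

E[T] = (0)(0.2) + (1)(0.3) + (4)(0.3) + (8)(0.2) = 3.1
E[T²] = (0)²(0.2) + (1)²(0.3) + (4)²(0.3) + (8)²(0.2) = 17.9
var(T) = E[T²] − (E[T])² = 17.9 − (3.1)² = 8.29
σ(T) = √8.29 ≈ 2.88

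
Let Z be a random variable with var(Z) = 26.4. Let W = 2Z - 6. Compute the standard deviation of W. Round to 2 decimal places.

var(2Z - 6) = (2)²·26.4 = 105.6
σ(W) = √105.6 ≈ 10.28

10.28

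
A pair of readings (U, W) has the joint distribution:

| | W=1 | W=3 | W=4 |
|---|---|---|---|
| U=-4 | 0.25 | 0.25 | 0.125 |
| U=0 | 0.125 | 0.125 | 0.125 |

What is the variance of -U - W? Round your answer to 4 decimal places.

E[U] = -2.5,  E[W] = 2.5,  E[UW] = -6
Var(U) = 10 − (-2.5)² = 3.75;  Var(W) = 7.75 − (2.5)² = 1.5
cov(U,W) = -6 − (-2.5)(2.5) = 0.25
Var(-U - W) = (-1)²·3.75 + (-1)²·1.5 + 2·(-1)·(-1)·0.25 = 5.75

5.7500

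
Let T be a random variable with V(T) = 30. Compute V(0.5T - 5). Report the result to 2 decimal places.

V(0.5T - 5) = (0.5)²·V(T) = 0.25·30 = 7.5

7.50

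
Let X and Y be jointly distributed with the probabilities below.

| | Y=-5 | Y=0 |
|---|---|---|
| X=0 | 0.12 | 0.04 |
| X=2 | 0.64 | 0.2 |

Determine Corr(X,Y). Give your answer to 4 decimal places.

E[X] = 1.68,  E[Y] = -3.8
E[XY] = -6.4
Cov(X,Y) = E[XY] − E[X]E[Y] = -6.4 − (1.68)(-3.8) = -0.016
Var(X) = 0.5376,  Var(Y) = 4.56
ρ = -0.016 / √(0.5376·4.56) ≈ -0.0102

-0.0102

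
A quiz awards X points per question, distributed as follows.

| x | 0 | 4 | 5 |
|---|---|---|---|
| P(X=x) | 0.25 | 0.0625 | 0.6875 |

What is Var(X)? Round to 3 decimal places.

E[X] = (0)(0.25) + (4)(0.0625) + (5)(0.6875) = 3.6875
E[X²] = (0)²(0.25) + (4)²(0.0625) + (5)²(0.6875) = 18.1875
Var(X) = E[X²] − (E[X])² = 18.1875 − (3.6875)² = 4.58984375

4.590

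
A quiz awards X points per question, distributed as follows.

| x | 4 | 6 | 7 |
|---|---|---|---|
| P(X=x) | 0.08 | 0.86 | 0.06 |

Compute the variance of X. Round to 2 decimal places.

E[X] = (4)(0.08) + (6)(0.86) + (7)(0.06) = 5.9
E[X²] = (4)²(0.08) + (6)²(0.86) + (7)²(0.06) = 35.18
Var(X) = E[X²] − (E[X])² = 35.18 − (5.9)² = 0.37

0.37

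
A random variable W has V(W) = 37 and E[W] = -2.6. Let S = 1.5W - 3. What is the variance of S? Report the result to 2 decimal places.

83.25

V(1.5W - 3) = (1.5)²·V(W) = 2.25·37 = 83.25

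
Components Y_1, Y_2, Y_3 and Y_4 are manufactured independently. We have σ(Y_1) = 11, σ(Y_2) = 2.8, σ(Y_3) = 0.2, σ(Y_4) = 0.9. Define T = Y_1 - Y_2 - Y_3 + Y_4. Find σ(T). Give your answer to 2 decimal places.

Var(Y_1) = 121, Var(Y_2) = 7.84, Var(Y_3) = 0.04, Var(Y_4) = 0.81
By independence, Var(T) = (1)²Var(Y_1) + (-1)²Var(Y_2) + (-1)²Var(Y_3) + (1)²Var(Y_4)
= (1)²·121 + (-1)²·7.84 + (-1)²·0.04 + (1)²·0.81 = 129.69
σ(T) = √129.69 ≈ 11.39

11.39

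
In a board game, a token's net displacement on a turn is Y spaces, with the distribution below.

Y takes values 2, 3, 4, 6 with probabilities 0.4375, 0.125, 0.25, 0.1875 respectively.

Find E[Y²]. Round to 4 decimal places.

E[Y²] = (2)²(0.4375) + (3)²(0.125) + (4)²(0.25) + (6)²(0.1875) = 13.625

13.6250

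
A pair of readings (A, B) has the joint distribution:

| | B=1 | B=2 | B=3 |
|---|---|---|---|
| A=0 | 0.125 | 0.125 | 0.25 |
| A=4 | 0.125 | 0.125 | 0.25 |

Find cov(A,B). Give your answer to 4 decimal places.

E[A] = 2,  E[B] = 2.25
E[AB] = 4.5
cov(A,B) = E[AB] − E[A]E[B] = 4.5 − (2)(2.25) = 0

0.0000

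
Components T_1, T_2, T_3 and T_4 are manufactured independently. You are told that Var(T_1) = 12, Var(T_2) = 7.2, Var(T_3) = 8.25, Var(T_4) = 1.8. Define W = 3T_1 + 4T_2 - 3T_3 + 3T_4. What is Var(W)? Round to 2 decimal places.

313.65

By independence, Var(W) = (3)²Var(T_1) + (4)²Var(T_2) + (-3)²Var(T_3) + (3)²Var(T_4)
= (3)²·12 + (4)²·7.2 + (-3)²·8.25 + (3)²·1.8 = 313.65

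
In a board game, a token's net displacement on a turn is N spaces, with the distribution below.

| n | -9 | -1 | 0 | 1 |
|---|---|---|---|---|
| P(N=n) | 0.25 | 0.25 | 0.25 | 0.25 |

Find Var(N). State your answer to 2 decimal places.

E[N] = (-9)(0.25) + (-1)(0.25) + (0)(0.25) + (1)(0.25) = -2.25
E[N²] = (-9)²(0.25) + (-1)²(0.25) + (0)²(0.25) + (1)²(0.25) = 20.75
Var(N) = E[N²] − (E[N])² = 20.75 − (-2.25)² = 15.6875

15.69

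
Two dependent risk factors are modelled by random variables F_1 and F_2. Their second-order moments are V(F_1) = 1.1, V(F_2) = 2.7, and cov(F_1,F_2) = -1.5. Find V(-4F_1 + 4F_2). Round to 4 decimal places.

108.8000

V(-4F_1 + 4F_2) = (-4)²·V(F_1) + (4)²·V(F_2) + 2·(-4)·(4)·cov(F_1,F_2)
= 16·1.1 + 16·2.7 + -32·-1.5 = 108.8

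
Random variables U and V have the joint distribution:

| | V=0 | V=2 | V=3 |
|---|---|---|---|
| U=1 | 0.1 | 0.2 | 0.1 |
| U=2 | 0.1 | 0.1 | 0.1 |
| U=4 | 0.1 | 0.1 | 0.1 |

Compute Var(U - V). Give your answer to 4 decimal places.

3.0500

E[U] = 2.2,  E[V] = 1.7,  E[UV] = 3.7
Var(U) = 6.4 − (2.2)² = 1.56;  Var(V) = 4.3 − (1.7)² = 1.41
Cov(U,V) = 3.7 − (2.2)(1.7) = -0.04
Var(U - V) = (1)²·1.56 + (-1)²·1.41 + 2·(1)·(-1)·-0.04 = 3.05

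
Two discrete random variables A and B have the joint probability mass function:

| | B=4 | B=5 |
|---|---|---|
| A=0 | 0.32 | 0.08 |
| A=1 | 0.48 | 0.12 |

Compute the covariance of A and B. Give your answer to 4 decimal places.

0.0000

E[A] = 0.6,  E[B] = 4.2
E[AB] = 2.52
cov(A,B) = E[AB] − E[A]E[B] = 2.52 − (0.6)(4.2) = 0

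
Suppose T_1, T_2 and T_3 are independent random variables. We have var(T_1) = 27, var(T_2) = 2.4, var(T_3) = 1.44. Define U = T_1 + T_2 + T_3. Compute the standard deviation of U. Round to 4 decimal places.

5.5534

By independence, var(U) = (1)²var(T_1) + (1)²var(T_2) + (1)²var(T_3)
= (1)²·27 + (1)²·2.4 + (1)²·1.44 = 30.84
sd(U) = √30.84 ≈ 5.5534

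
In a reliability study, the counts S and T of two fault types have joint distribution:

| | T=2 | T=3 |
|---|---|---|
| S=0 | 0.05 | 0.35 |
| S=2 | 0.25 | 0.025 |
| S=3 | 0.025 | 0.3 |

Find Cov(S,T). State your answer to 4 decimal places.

-0.0794

E[S] = 1.525,  E[T] = 2.675
E[ST] = 4
Cov(S,T) = E[ST] − E[S]E[T] = 4 − (1.525)(2.675) = -0.079375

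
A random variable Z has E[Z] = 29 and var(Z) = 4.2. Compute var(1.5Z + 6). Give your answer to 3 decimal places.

var(1.5Z + 6) = (1.5)²·var(Z) = 2.25·4.2 = 9.45

9.450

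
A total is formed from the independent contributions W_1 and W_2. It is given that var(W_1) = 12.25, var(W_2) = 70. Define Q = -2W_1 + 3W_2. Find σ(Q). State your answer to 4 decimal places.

26.0576

By independence, var(Q) = (-2)²var(W_1) + (3)²var(W_2)
= (-2)²·12.25 + (3)²·70 = 679
σ(Q) = √679 ≈ 26.0576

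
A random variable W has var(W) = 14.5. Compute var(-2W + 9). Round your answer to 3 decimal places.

58.000

var(-2W + 9) = (-2)²·var(W) = 4·14.5 = 58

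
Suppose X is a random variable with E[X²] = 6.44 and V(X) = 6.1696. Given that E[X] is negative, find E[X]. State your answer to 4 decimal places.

-0.5200

(E[X])² = E[X²] − V(X) = 6.44 − 6.1696 = 0.2704
E[X] = −√0.2704 = -0.52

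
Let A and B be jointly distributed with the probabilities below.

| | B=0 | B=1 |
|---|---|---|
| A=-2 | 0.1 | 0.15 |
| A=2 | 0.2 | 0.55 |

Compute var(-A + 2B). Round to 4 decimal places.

E[A] = 1,  E[B] = 0.7,  E[AB] = 0.8
var(A) = 4 − (1)² = 3;  var(B) = 0.7 − (0.7)² = 0.21
Cov(A,B) = 0.8 − (1)(0.7) = 0.1
var(-A + 2B) = (-1)²·3 + (2)²·0.21 + 2·(-1)·(2)·0.1 = 3.44

3.4400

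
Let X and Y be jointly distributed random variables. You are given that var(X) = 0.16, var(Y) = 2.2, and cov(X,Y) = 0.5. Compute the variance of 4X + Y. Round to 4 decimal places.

var(4X + Y) = (4)²·var(X) + (1)²·var(Y) + 2·(4)·(1)·cov(X,Y)
= 16·0.16 + 1·2.2 + 8·0.5 = 8.76

8.7600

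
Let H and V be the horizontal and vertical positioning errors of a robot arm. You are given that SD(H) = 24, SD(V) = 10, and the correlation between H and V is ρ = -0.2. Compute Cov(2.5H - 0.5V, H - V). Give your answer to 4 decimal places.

1634.0000

var(H) = (24)² = 576;  var(V) = (10)² = 100
Cov(H,V) = ρ·SD(H)·SD(V) = -0.2·24·10 = -48
Cov(2.5H - 0.5V, H - V) = (2.5)(1)var(H) + (-0.5)(-1)var(V) + [(2.5)(-1) + (-0.5)(1)]Cov(H,V)
= 2.5·576 + 0.5·100 + -3·-48 = 1634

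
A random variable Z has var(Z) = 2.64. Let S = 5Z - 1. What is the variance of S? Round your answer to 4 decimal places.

var(5Z - 1) = (5)²·var(Z) = 25·2.64 = 66

66.0000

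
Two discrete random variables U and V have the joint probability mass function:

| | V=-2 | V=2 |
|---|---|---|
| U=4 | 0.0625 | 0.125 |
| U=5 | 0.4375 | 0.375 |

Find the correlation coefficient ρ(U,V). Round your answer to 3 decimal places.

E[U] = 4.8125,  E[V] = 0
E[UV] = -0.125
Cov(U,V) = E[UV] − E[U]E[V] = -0.125 − (4.8125)(0) = -0.125
var(U) = 0.15234375,  var(V) = 4
ρ = -0.125 / √(0.15234375·4) ≈ -0.160

-0.160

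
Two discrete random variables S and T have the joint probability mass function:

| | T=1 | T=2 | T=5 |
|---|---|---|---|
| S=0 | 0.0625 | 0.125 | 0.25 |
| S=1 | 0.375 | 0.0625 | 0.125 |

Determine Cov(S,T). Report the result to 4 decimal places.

E[S] = 0.5625,  E[T] = 2.6875
E[ST] = 1.125
Cov(S,T) = E[ST] − E[S]E[T] = 1.125 − (0.5625)(2.6875) = -0.38671875

-0.3867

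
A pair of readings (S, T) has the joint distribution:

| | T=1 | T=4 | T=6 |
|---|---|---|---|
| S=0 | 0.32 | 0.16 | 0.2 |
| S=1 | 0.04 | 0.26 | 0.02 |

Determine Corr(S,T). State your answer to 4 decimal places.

E[S] = 0.32,  E[T] = 3.36
E[ST] = 1.2
Cov(S,T) = E[ST] − E[S]E[T] = 1.2 − (0.32)(3.36) = 0.1248
Var(S) = 0.2176,  Var(T) = 3.7104
ρ = 0.1248 / √(0.2176·3.7104) ≈ 0.1389

0.1389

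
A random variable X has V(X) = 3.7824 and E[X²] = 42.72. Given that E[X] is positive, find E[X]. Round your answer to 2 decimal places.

(E[X])² = E[X²] − V(X) = 42.72 − 3.7824 = 38.9376
E[X] = √38.9376 = 6.24

6.24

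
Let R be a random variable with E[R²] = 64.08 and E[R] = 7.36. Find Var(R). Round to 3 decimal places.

Var(R) = 64.08 − (7.36)² = 9.9104

9.910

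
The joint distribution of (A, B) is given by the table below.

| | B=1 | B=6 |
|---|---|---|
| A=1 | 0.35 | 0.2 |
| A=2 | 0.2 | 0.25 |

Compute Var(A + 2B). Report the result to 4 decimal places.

25.9475

E[A] = 1.45,  E[B] = 3.25,  E[AB] = 4.95
Var(A) = 2.35 − (1.45)² = 0.2475;  Var(B) = 16.75 − (3.25)² = 6.1875
Cov(A,B) = 4.95 − (1.45)(3.25) = 0.2375
Var(A + 2B) = (1)²·0.2475 + (2)²·6.1875 + 2·(1)·(2)·0.2375 = 25.9475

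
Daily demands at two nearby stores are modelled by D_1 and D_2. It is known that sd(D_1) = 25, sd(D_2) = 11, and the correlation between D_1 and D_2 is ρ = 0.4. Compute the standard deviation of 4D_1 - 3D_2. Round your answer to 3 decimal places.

91.918

Var(D_1) = (25)² = 625;  Var(D_2) = (11)² = 121
Cov(D_1,D_2) = ρ·sd(D_1)·sd(D_2) = 0.4·25·11 = 110
Var(4D_1 - 3D_2) = (4)²·Var(D_1) + (-3)²·Var(D_2) + 2·(4)·(-3)·Cov(D_1,D_2)
= 16·625 + 9·121 + -24·110 = 8449
sd(4D_1 - 3D_2) = √8449 ≈ 91.918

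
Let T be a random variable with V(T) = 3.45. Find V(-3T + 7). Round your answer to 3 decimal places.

V(-3T + 7) = (-3)²·V(T) = 9·3.45 = 31.05

31.050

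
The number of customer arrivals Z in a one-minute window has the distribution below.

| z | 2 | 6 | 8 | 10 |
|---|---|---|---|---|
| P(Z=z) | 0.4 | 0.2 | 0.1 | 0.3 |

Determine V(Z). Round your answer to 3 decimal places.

11.560

E[Z] = (2)(0.4) + (6)(0.2) + (8)(0.1) + (10)(0.3) = 5.8
E[Z²] = (2)²(0.4) + (6)²(0.2) + (8)²(0.1) + (10)²(0.3) = 45.2
V(Z) = E[Z²] − (E[Z])² = 45.2 − (5.8)² = 11.56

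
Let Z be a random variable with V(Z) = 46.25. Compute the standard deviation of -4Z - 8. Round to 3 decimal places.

27.203

V(-4Z - 8) = (-4)²·46.25 = 740
σ(-4Z - 8) = √740 ≈ 27.203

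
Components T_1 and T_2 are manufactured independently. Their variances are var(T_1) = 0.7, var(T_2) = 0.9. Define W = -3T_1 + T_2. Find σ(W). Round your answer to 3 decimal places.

By independence, var(W) = (-3)²var(T_1) + (1)²var(T_2)
= (-3)²·0.7 + (1)²·0.9 = 7.2
σ(W) = √7.2 ≈ 2.683

2.683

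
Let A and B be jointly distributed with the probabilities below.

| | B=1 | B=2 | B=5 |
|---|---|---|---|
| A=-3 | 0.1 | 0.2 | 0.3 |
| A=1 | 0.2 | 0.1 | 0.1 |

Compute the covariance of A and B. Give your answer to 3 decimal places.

E[A] = -1.4,  E[B] = 2.9
E[AB] = -5.1
Cov(A,B) = E[AB] − E[A]E[B] = -5.1 − (-1.4)(2.9) = -1.04

-1.040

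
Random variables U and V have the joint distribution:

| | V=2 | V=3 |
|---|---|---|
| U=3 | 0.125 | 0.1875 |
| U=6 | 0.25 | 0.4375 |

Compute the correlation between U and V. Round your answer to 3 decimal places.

E[U] = 5.0625,  E[V] = 2.625
E[UV] = 13.3125
Cov(U,V) = E[UV] − E[U]E[V] = 13.3125 − (5.0625)(2.625) = 0.0234375
Var(U) = 1.93359375,  Var(V) = 0.234375
ρ = 0.0234375 / √(1.93359375·0.234375) ≈ 0.035

0.035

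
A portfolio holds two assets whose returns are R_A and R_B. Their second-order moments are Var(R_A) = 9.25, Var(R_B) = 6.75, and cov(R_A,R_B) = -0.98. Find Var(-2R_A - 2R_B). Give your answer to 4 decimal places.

Var(-2R_A - 2R_B) = (-2)²·Var(R_A) + (-2)²·Var(R_B) + 2·(-2)·(-2)·cov(R_A,R_B)
= 4·9.25 + 4·6.75 + 8·-0.98 = 56.16

56.1600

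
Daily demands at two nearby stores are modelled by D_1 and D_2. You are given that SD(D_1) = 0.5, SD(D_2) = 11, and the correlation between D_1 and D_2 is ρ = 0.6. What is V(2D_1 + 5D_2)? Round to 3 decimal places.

V(D_1) = (0.5)² = 0.25;  V(D_2) = (11)² = 121
Cov(D_1,D_2) = ρ·SD(D_1)·SD(D_2) = 0.6·0.5·11 = 3.3
V(2D_1 + 5D_2) = (2)²·V(D_1) + (5)²·V(D_2) + 2·(2)·(5)·Cov(D_1,D_2)
= 4·0.25 + 25·121 + 20·3.3 = 3092

3092.000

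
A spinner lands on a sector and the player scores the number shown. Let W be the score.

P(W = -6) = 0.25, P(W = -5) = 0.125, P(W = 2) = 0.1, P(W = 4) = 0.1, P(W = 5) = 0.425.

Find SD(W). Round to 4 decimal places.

4.9386

E[W] = (-6)(0.25) + (-5)(0.125) + (2)(0.1) + (4)(0.1) + (5)(0.425) = 0.6
E[W²] = (-6)²(0.25) + (-5)²(0.125) + (2)²(0.1) + (4)²(0.1) + (5)²(0.425) = 24.75
Var(W) = E[W²] − (E[W])² = 24.75 − (0.6)² = 24.39
SD(W) = √24.39 ≈ 4.9386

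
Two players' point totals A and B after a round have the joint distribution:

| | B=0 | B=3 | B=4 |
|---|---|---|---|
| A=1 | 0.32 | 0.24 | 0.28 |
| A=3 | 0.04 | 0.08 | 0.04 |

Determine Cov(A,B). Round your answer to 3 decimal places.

E[A] = 1.32,  E[B] = 2.24
E[AB] = 3.04
Cov(A,B) = E[AB] − E[A]E[B] = 3.04 − (1.32)(2.24) = 0.0832

0.083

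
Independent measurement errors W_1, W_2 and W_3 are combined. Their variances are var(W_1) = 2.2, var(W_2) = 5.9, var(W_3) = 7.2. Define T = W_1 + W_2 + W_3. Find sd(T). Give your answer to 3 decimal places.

By independence, var(T) = (1)²var(W_1) + (1)²var(W_2) + (1)²var(W_3)
= (1)²·2.2 + (1)²·5.9 + (1)²·7.2 = 15.3
sd(T) = √15.3 ≈ 3.912

3.912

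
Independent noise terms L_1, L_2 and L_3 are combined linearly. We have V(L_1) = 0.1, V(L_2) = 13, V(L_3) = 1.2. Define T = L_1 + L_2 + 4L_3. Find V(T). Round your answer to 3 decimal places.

32.300

By independence, V(T) = (1)²V(L_1) + (1)²V(L_2) + (4)²V(L_3)
= (1)²·0.1 + (1)²·13 + (4)²·1.2 = 32.3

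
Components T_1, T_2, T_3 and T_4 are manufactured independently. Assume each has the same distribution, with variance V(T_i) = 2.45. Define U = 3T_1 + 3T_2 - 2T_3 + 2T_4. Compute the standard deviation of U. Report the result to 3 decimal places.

7.981

By independence, V(U) = (3)²V(T_1) + (3)²V(T_2) + (-2)²V(T_3) + (2)²V(T_4)
= (3)²·2.45 + (3)²·2.45 + (-2)²·2.45 + (2)²·2.45 = 63.7
SD(U) = √63.7 ≈ 7.981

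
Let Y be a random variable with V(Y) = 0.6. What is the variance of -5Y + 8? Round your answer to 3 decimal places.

V(-5Y + 8) = (-5)²·V(Y) = 25·0.6 = 15

15.000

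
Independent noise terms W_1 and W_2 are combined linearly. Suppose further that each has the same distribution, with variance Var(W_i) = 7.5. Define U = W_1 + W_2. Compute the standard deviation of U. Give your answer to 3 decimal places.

By independence, Var(U) = (1)²Var(W_1) + (1)²Var(W_2)
= (1)²·7.5 + (1)²·7.5 = 15
σ(U) = √15 ≈ 3.873

3.873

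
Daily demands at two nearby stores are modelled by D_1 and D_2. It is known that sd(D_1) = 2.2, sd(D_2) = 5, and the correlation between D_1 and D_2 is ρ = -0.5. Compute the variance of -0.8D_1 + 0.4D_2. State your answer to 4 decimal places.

Var(D_1) = (2.2)² = 4.84;  Var(D_2) = (5)² = 25
cov(D_1,D_2) = ρ·sd(D_1)·sd(D_2) = -0.5·2.2·5 = -5.5
Var(-0.8D_1 + 0.4D_2) = (-0.8)²·Var(D_1) + (0.4)²·Var(D_2) + 2·(-0.8)·(0.4)·cov(D_1,D_2)
= 0.64·4.84 + 0.16·25 + -0.64·-5.5 = 10.6176

10.6176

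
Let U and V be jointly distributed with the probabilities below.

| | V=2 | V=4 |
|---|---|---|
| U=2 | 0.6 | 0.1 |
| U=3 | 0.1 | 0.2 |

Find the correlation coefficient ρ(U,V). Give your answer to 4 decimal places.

E[U] = 2.3,  E[V] = 2.6
E[UV] = 6.2
cov(U,V) = E[UV] − E[U]E[V] = 6.2 − (2.3)(2.6) = 0.22
Var(U) = 0.21,  Var(V) = 0.84
ρ = 0.22 / √(0.21·0.84) ≈ 0.5238

0.5238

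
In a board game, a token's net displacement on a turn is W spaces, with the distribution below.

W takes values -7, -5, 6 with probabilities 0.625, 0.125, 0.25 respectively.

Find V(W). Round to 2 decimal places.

30.50

E[W] = (-7)(0.625) + (-5)(0.125) + (6)(0.25) = -3.5
E[W²] = (-7)²(0.625) + (-5)²(0.125) + (6)²(0.25) = 42.75
V(W) = E[W²] − (E[W])² = 42.75 − (-3.5)² = 30.5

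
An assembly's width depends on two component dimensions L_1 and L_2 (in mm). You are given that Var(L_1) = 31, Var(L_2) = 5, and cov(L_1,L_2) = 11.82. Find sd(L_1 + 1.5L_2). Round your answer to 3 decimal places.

Var(L_1 + 1.5L_2) = (1)²·Var(L_1) + (1.5)²·Var(L_2) + 2·(1)·(1.5)·cov(L_1,L_2)
= 1·31 + 2.25·5 + 3·11.82 = 77.71
sd(L_1 + 1.5L_2) = √77.71 ≈ 8.815

8.815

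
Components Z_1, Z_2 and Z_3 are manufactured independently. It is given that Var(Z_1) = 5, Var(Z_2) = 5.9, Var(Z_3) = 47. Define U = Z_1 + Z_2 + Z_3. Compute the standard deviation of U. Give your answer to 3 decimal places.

7.609

By independence, Var(U) = (1)²Var(Z_1) + (1)²Var(Z_2) + (1)²Var(Z_3)
= (1)²·5 + (1)²·5.9 + (1)²·47 = 57.9
σ(U) = √57.9 ≈ 7.609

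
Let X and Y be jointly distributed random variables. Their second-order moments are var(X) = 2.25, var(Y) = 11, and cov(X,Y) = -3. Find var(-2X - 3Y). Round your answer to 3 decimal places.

var(-2X - 3Y) = (-2)²·var(X) + (-3)²·var(Y) + 2·(-2)·(-3)·cov(X,Y)
= 4·2.25 + 9·11 + 12·-3 = 72

72.000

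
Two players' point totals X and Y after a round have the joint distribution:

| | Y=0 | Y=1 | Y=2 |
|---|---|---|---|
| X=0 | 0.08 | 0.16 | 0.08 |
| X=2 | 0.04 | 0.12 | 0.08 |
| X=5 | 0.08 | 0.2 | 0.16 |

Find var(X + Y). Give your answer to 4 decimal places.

E[X] = 2.68,  E[Y] = 1.12,  E[XY] = 3.16
var(X) = 11.96 − (2.68)² = 4.7776;  var(Y) = 1.76 − (1.12)² = 0.5056
cov(X,Y) = 3.16 − (2.68)(1.12) = 0.1584
var(X + Y) = (1)²·4.7776 + (1)²·0.5056 + 2·(1)·(1)·0.1584 = 5.6

5.6000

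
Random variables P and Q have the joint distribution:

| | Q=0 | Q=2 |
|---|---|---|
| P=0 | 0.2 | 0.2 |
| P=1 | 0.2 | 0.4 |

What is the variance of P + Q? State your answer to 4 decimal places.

E[P] = 0.6,  E[Q] = 1.2,  E[PQ] = 0.8
Var(P) = 0.6 − (0.6)² = 0.24;  Var(Q) = 2.4 − (1.2)² = 0.96
Cov(P,Q) = 0.8 − (0.6)(1.2) = 0.08
Var(P + Q) = (1)²·0.24 + (1)²·0.96 + 2·(1)·(1)·0.08 = 1.36

1.3600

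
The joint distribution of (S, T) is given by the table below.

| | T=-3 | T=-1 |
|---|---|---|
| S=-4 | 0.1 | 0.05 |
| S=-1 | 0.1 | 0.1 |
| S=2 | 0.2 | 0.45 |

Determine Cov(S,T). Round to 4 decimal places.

E[S] = 0.5,  E[T] = -1.8
E[ST] = -0.3
Cov(S,T) = E[ST] − E[S]E[T] = -0.3 − (0.5)(-1.8) = 0.6

0.6000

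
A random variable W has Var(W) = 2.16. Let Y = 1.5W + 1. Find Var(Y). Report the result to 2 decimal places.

Var(1.5W + 1) = (1.5)²·Var(W) = 2.25·2.16 = 4.86

4.86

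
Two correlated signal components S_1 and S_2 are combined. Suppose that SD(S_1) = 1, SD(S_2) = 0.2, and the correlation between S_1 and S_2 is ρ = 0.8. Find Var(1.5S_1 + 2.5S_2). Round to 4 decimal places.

Var(S_1) = (1)² = 1;  Var(S_2) = (0.2)² = 0.04
Cov(S_1,S_2) = ρ·SD(S_1)·SD(S_2) = 0.8·1·0.2 = 0.16
Var(1.5S_1 + 2.5S_2) = (1.5)²·Var(S_1) + (2.5)²·Var(S_2) + 2·(1.5)·(2.5)·Cov(S_1,S_2)
= 2.25·1 + 6.25·0.04 + 7.5·0.16 = 3.7

3.7000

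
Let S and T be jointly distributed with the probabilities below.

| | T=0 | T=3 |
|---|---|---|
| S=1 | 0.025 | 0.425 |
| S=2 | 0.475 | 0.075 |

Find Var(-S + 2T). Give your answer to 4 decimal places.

E[S] = 1.55,  E[T] = 1.5,  E[ST] = 1.725
Var(S) = 2.65 − (1.55)² = 0.2475;  Var(T) = 4.5 − (1.5)² = 2.25
cov(S,T) = 1.725 − (1.55)(1.5) = -0.6
Var(-S + 2T) = (-1)²·0.2475 + (2)²·2.25 + 2·(-1)·(2)·-0.6 = 11.6475

11.6475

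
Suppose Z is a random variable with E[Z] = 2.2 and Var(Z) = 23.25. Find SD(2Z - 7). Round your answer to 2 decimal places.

Var(2Z - 7) = (2)²·23.25 = 93
SD(2Z - 7) = √93 ≈ 9.64

9.64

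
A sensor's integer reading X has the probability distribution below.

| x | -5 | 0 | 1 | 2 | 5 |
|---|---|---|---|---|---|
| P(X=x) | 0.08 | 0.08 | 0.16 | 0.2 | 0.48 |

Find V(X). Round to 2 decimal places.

E[X] = (-5)(0.08) + (0)(0.08) + (1)(0.16) + (2)(0.2) + (5)(0.48) = 2.56
E[X²] = (-5)²(0.08) + (0)²(0.08) + (1)²(0.16) + (2)²(0.2) + (5)²(0.48) = 14.96
V(X) = E[X²] − (E[X])² = 14.96 − (2.56)² = 8.4064

8.41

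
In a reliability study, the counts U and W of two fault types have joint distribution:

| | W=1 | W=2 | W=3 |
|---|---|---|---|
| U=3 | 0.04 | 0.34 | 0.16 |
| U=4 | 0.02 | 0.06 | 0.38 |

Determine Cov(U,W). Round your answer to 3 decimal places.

0.139

E[U] = 3.46,  E[W] = 2.48
E[UW] = 8.72
Cov(U,W) = E[UW] − E[U]E[W] = 8.72 − (3.46)(2.48) = 0.1392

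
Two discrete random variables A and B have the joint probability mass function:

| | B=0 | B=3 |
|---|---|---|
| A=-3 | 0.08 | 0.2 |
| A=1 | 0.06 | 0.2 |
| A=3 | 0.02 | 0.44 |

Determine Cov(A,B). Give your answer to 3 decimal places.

E[A] = 0.8,  E[B] = 2.52
E[AB] = 2.76
Cov(A,B) = E[AB] − E[A]E[B] = 2.76 − (0.8)(2.52) = 0.744

0.744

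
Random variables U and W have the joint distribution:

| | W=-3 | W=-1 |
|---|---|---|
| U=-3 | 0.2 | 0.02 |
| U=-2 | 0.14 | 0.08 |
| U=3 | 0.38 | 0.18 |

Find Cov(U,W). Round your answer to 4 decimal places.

0.3152

E[U] = 0.58,  E[W] = -2.44
E[UW] = -1.1
Cov(U,W) = E[UW] − E[U]E[W] = -1.1 − (0.58)(-2.44) = 0.3152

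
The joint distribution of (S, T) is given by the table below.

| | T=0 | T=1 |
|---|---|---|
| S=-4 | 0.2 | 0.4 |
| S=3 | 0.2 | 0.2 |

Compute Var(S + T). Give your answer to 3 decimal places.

E[S] = -1.2,  E[T] = 0.6,  E[ST] = -1
Var(S) = 13.2 − (-1.2)² = 11.76;  Var(T) = 0.6 − (0.6)² = 0.24
Cov(S,T) = -1 − (-1.2)(0.6) = -0.28
Var(S + T) = (1)²·11.76 + (1)²·0.24 + 2·(1)·(1)·-0.28 = 11.44

11.440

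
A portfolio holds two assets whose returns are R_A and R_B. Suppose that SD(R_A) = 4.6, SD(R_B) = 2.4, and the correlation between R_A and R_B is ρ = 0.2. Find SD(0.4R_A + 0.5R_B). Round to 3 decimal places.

Var(R_A) = (4.6)² = 21.16;  Var(R_B) = (2.4)² = 5.76
Cov(R_A,R_B) = ρ·SD(R_A)·SD(R_B) = 0.2·4.6·2.4 = 2.208
Var(0.4R_A + 0.5R_B) = (0.4)²·Var(R_A) + (0.5)²·Var(R_B) + 2·(0.4)·(0.5)·Cov(R_A,R_B)
= 0.16·21.16 + 0.25·5.76 + 0.4·2.208 = 5.7088
SD(0.4R_A + 0.5R_B) = √5.7088 ≈ 2.389

2.389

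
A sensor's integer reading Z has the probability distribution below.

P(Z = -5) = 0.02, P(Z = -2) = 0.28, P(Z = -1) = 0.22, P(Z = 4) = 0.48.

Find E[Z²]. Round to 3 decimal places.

E[Z²] = (-5)²(0.02) + (-2)²(0.28) + (-1)²(0.22) + (4)²(0.48) = 9.52

9.520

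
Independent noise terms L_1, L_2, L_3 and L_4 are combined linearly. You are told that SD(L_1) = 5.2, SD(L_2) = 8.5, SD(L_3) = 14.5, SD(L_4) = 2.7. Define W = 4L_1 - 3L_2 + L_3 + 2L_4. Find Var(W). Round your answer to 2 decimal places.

Var(L_1) = 27.04, Var(L_2) = 72.25, Var(L_3) = 210.25, Var(L_4) = 7.29
By independence, Var(W) = (4)²Var(L_1) + (-3)²Var(L_2) + (1)²Var(L_3) + (2)²Var(L_4)
= (4)²·27.04 + (-3)²·72.25 + (1)²·210.25 + (2)²·7.29 = 1322.3

1322.30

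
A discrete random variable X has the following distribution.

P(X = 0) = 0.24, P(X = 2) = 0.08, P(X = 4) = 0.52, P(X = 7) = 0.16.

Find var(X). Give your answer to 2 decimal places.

5.19

E[X] = (0)(0.24) + (2)(0.08) + (4)(0.52) + (7)(0.16) = 3.36
E[X²] = (0)²(0.24) + (2)²(0.08) + (4)²(0.52) + (7)²(0.16) = 16.48
var(X) = E[X²] − (E[X])² = 16.48 − (3.36)² = 5.1904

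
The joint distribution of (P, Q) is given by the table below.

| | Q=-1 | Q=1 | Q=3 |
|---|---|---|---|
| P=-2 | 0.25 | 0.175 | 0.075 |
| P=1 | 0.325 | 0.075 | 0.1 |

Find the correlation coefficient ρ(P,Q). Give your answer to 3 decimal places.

-0.065

E[P] = -0.5,  E[Q] = 0.2
E[PQ] = -0.25
Cov(P,Q) = E[PQ] − E[P]E[Q] = -0.25 − (-0.5)(0.2) = -0.15
var(P) = 2.25,  var(Q) = 2.36
ρ = -0.15 / √(2.25·2.36) ≈ -0.065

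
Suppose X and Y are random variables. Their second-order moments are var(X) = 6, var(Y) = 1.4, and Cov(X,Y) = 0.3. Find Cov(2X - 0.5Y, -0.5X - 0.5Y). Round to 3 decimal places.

Cov(2X - 0.5Y, -0.5X - 0.5Y) = (2)(-0.5)var(X) + (-0.5)(-0.5)var(Y) + [(2)(-0.5) + (-0.5)(-0.5)]Cov(X,Y)
= -1·6 + 0.25·1.4 + -0.75·0.3 = -5.875

-5.875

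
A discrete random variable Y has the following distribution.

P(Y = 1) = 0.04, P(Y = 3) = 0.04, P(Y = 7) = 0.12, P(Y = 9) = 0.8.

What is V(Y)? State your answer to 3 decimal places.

3.840

E[Y] = (1)(0.04) + (3)(0.04) + (7)(0.12) + (9)(0.8) = 8.2
E[Y²] = (1)²(0.04) + (3)²(0.04) + (7)²(0.12) + (9)²(0.8) = 71.08
V(Y) = E[Y²] − (E[Y])² = 71.08 − (8.2)² = 3.84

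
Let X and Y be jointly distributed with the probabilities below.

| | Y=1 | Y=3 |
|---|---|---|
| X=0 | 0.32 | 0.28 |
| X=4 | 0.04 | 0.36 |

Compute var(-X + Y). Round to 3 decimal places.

E[X] = 1.6,  E[Y] = 2.28,  E[XY] = 4.48
var(X) = 6.4 − (1.6)² = 3.84;  var(Y) = 6.12 − (2.28)² = 0.9216
cov(X,Y) = 4.48 − (1.6)(2.28) = 0.832
var(-X + Y) = (-1)²·3.84 + (1)²·0.9216 + 2·(-1)·(1)·0.832 = 3.0976

3.098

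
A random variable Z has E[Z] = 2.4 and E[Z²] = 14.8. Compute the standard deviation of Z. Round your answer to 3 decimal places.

3.007

V(Z) = 14.8 − (2.4)² = 9.04
SD(Z) = √9.04 ≈ 3.007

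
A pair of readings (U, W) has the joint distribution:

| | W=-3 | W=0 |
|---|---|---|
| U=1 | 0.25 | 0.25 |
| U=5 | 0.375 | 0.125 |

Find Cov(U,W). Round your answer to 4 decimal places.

-0.7500

E[U] = 3,  E[W] = -1.875
E[UW] = -6.375
Cov(U,W) = E[UW] − E[U]E[W] = -6.375 − (3)(-1.875) = -0.75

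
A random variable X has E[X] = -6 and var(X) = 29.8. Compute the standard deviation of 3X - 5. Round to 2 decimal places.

var(3X - 5) = (3)²·29.8 = 268.2
SD(3X - 5) = √268.2 ≈ 16.38

16.38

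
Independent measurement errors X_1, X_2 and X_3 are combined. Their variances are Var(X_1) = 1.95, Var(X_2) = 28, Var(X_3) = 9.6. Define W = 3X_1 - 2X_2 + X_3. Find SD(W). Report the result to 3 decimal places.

By independence, Var(W) = (3)²Var(X_1) + (-2)²Var(X_2) + (1)²Var(X_3)
= (3)²·1.95 + (-2)²·28 + (1)²·9.6 = 139.15
SD(W) = √139.15 ≈ 11.796

11.796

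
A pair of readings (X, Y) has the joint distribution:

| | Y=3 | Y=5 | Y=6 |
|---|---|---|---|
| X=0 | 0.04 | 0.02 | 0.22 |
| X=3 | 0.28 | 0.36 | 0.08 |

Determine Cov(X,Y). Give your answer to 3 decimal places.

E[X] = 2.16,  E[Y] = 4.66
E[XY] = 9.36
Cov(X,Y) = E[XY] − E[X]E[Y] = 9.36 − (2.16)(4.66) = -0.7056

-0.706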